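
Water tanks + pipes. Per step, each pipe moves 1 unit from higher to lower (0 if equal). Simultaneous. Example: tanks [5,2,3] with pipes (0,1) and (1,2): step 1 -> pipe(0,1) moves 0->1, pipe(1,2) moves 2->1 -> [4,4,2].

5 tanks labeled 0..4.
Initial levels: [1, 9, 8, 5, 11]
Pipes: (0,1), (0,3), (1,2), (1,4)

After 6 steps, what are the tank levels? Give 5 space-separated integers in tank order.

Step 1: flows [1->0,3->0,1->2,4->1] -> levels [3 8 9 4 10]
Step 2: flows [1->0,3->0,2->1,4->1] -> levels [5 9 8 3 9]
Step 3: flows [1->0,0->3,1->2,1=4] -> levels [5 7 9 4 9]
Step 4: flows [1->0,0->3,2->1,4->1] -> levels [5 8 8 5 8]
Step 5: flows [1->0,0=3,1=2,1=4] -> levels [6 7 8 5 8]
Step 6: flows [1->0,0->3,2->1,4->1] -> levels [6 8 7 6 7]

Answer: 6 8 7 6 7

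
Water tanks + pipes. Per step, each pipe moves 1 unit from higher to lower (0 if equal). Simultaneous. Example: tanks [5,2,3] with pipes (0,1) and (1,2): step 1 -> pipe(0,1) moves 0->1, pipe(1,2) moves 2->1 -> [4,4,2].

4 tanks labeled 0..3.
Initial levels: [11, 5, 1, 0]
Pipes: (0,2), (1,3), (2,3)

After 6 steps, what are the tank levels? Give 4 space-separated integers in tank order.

Answer: 5 3 5 4

Derivation:
Step 1: flows [0->2,1->3,2->3] -> levels [10 4 1 2]
Step 2: flows [0->2,1->3,3->2] -> levels [9 3 3 2]
Step 3: flows [0->2,1->3,2->3] -> levels [8 2 3 4]
Step 4: flows [0->2,3->1,3->2] -> levels [7 3 5 2]
Step 5: flows [0->2,1->3,2->3] -> levels [6 2 5 4]
Step 6: flows [0->2,3->1,2->3] -> levels [5 3 5 4]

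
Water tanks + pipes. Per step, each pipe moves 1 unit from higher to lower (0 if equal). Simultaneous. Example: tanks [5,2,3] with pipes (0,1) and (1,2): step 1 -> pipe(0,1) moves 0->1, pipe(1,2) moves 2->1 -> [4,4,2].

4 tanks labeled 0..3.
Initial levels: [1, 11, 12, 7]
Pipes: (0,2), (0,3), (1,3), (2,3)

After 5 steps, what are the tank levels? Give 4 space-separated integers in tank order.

Answer: 8 9 8 6

Derivation:
Step 1: flows [2->0,3->0,1->3,2->3] -> levels [3 10 10 8]
Step 2: flows [2->0,3->0,1->3,2->3] -> levels [5 9 8 9]
Step 3: flows [2->0,3->0,1=3,3->2] -> levels [7 9 8 7]
Step 4: flows [2->0,0=3,1->3,2->3] -> levels [8 8 6 9]
Step 5: flows [0->2,3->0,3->1,3->2] -> levels [8 9 8 6]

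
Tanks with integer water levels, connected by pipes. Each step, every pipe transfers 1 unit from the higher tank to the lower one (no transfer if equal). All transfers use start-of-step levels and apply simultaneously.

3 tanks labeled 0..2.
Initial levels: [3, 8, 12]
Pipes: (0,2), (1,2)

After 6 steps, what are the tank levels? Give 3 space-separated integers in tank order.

Answer: 7 7 9

Derivation:
Step 1: flows [2->0,2->1] -> levels [4 9 10]
Step 2: flows [2->0,2->1] -> levels [5 10 8]
Step 3: flows [2->0,1->2] -> levels [6 9 8]
Step 4: flows [2->0,1->2] -> levels [7 8 8]
Step 5: flows [2->0,1=2] -> levels [8 8 7]
Step 6: flows [0->2,1->2] -> levels [7 7 9]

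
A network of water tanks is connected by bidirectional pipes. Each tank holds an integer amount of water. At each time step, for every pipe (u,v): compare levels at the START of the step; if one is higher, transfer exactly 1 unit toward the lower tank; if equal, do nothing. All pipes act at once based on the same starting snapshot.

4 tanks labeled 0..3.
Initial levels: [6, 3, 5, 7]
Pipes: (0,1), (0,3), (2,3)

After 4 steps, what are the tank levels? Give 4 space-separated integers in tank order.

Step 1: flows [0->1,3->0,3->2] -> levels [6 4 6 5]
Step 2: flows [0->1,0->3,2->3] -> levels [4 5 5 7]
Step 3: flows [1->0,3->0,3->2] -> levels [6 4 6 5]
  -> period-2 cycle: step 3 state = step 1 state
  -> state at step 4: (4-1) mod 2 = 1, same as step 2 -> [4 5 5 7]

Answer: 4 5 5 7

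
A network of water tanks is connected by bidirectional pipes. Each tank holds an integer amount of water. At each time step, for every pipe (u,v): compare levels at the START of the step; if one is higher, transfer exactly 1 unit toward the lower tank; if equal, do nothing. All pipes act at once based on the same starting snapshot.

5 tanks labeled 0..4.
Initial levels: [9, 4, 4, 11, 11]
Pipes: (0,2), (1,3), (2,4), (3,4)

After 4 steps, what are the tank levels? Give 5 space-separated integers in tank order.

Step 1: flows [0->2,3->1,4->2,3=4] -> levels [8 5 6 10 10]
Step 2: flows [0->2,3->1,4->2,3=4] -> levels [7 6 8 9 9]
Step 3: flows [2->0,3->1,4->2,3=4] -> levels [8 7 8 8 8]
Step 4: flows [0=2,3->1,2=4,3=4] -> levels [8 8 8 7 8]

Answer: 8 8 8 7 8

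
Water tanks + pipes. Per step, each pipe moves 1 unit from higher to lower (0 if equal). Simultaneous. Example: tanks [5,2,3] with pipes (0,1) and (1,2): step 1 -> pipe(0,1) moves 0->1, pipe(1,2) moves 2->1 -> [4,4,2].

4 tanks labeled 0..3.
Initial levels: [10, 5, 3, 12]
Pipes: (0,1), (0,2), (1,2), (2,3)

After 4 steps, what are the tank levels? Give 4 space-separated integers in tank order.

Step 1: flows [0->1,0->2,1->2,3->2] -> levels [8 5 6 11]
Step 2: flows [0->1,0->2,2->1,3->2] -> levels [6 7 7 10]
Step 3: flows [1->0,2->0,1=2,3->2] -> levels [8 6 7 9]
Step 4: flows [0->1,0->2,2->1,3->2] -> levels [6 8 8 8]

Answer: 6 8 8 8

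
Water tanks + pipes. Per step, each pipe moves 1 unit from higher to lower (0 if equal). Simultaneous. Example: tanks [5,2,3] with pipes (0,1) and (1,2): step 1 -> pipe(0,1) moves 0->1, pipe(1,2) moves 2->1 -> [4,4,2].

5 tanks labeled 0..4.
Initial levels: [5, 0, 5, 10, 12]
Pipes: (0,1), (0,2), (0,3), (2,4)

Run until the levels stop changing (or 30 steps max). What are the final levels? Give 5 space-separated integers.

Answer: 7 5 6 6 8

Derivation:
Step 1: flows [0->1,0=2,3->0,4->2] -> levels [5 1 6 9 11]
Step 2: flows [0->1,2->0,3->0,4->2] -> levels [6 2 6 8 10]
Step 3: flows [0->1,0=2,3->0,4->2] -> levels [6 3 7 7 9]
Step 4: flows [0->1,2->0,3->0,4->2] -> levels [7 4 7 6 8]
Step 5: flows [0->1,0=2,0->3,4->2] -> levels [5 5 8 7 7]
Step 6: flows [0=1,2->0,3->0,2->4] -> levels [7 5 6 6 8]
Step 7: flows [0->1,0->2,0->3,4->2] -> levels [4 6 8 7 7]
Step 8: flows [1->0,2->0,3->0,2->4] -> levels [7 5 6 6 8]
  -> period-2 cycle: step 8 state = step 6 state; never stabilizes
  -> state at step 30: (30-6) mod 2 = 0, same as step 6 -> [7 5 6 6 8]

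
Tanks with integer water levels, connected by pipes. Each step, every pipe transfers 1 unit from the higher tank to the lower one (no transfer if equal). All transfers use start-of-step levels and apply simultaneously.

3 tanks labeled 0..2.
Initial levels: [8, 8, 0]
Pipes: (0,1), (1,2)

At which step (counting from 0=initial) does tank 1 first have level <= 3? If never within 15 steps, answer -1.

Answer: -1

Derivation:
Step 1: flows [0=1,1->2] -> levels [8 7 1]
Step 2: flows [0->1,1->2] -> levels [7 7 2]
Step 3: flows [0=1,1->2] -> levels [7 6 3]
Step 4: flows [0->1,1->2] -> levels [6 6 4]
Step 5: flows [0=1,1->2] -> levels [6 5 5]
Step 6: flows [0->1,1=2] -> levels [5 6 5]
Step 7: flows [1->0,1->2] -> levels [6 4 6]
Step 8: flows [0->1,2->1] -> levels [5 6 5]
  -> period-2 cycle (repeats step 6); tank 1 never drops to <=3
Tank 1 never reaches <=3 within 15 steps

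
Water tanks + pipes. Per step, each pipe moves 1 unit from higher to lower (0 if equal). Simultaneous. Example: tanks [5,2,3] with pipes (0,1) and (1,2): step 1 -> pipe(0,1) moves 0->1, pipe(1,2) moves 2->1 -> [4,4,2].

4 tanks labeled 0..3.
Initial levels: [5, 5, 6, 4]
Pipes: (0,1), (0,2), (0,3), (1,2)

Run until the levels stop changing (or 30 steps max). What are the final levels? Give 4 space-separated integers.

Answer: 5 4 6 5

Derivation:
Step 1: flows [0=1,2->0,0->3,2->1] -> levels [5 6 4 5]
Step 2: flows [1->0,0->2,0=3,1->2] -> levels [5 4 6 5]
Step 3: flows [0->1,2->0,0=3,2->1] -> levels [5 6 4 5]
  -> period-2 cycle: step 3 state = step 1 state; never stabilizes
  -> state at step 30: (30-1) mod 2 = 1, same as step 2 -> [5 4 6 5]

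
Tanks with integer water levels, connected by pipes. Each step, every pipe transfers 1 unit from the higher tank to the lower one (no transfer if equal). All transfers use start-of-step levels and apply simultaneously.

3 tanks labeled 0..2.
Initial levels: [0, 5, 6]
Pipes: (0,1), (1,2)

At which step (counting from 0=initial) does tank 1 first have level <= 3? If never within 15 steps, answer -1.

Answer: 4

Derivation:
Step 1: flows [1->0,2->1] -> levels [1 5 5]
Step 2: flows [1->0,1=2] -> levels [2 4 5]
Step 3: flows [1->0,2->1] -> levels [3 4 4]
Step 4: flows [1->0,1=2] -> levels [4 3 4]
Tank 1 first reaches <=3 at step 4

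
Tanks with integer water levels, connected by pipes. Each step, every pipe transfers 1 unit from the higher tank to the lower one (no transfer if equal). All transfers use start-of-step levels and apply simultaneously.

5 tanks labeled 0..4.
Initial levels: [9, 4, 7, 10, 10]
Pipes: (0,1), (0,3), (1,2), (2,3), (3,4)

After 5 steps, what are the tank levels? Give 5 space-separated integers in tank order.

Step 1: flows [0->1,3->0,2->1,3->2,3=4] -> levels [9 6 7 8 10]
Step 2: flows [0->1,0->3,2->1,3->2,4->3] -> levels [7 8 7 9 9]
Step 3: flows [1->0,3->0,1->2,3->2,3=4] -> levels [9 6 9 7 9]
Step 4: flows [0->1,0->3,2->1,2->3,4->3] -> levels [7 8 7 10 8]
Step 5: flows [1->0,3->0,1->2,3->2,3->4] -> levels [9 6 9 7 9]

Answer: 9 6 9 7 9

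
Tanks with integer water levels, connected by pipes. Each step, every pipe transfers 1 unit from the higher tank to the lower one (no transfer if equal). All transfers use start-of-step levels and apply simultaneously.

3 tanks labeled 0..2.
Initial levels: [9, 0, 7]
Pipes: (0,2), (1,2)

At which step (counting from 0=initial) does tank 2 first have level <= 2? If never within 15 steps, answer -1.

Step 1: flows [0->2,2->1] -> levels [8 1 7]
Step 2: flows [0->2,2->1] -> levels [7 2 7]
Step 3: flows [0=2,2->1] -> levels [7 3 6]
Step 4: flows [0->2,2->1] -> levels [6 4 6]
Step 5: flows [0=2,2->1] -> levels [6 5 5]
Step 6: flows [0->2,1=2] -> levels [5 5 6]
Step 7: flows [2->0,2->1] -> levels [6 6 4]
Step 8: flows [0->2,1->2] -> levels [5 5 6]
  -> period-2 cycle (repeats step 6); tank 2 never drops to <=2
Tank 2 never reaches <=2 within 15 steps

Answer: -1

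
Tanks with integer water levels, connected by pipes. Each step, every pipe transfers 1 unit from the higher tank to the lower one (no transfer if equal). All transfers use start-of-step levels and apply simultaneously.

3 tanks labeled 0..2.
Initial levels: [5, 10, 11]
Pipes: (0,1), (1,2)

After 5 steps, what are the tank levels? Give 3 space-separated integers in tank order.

Answer: 8 10 8

Derivation:
Step 1: flows [1->0,2->1] -> levels [6 10 10]
Step 2: flows [1->0,1=2] -> levels [7 9 10]
Step 3: flows [1->0,2->1] -> levels [8 9 9]
Step 4: flows [1->0,1=2] -> levels [9 8 9]
Step 5: flows [0->1,2->1] -> levels [8 10 8]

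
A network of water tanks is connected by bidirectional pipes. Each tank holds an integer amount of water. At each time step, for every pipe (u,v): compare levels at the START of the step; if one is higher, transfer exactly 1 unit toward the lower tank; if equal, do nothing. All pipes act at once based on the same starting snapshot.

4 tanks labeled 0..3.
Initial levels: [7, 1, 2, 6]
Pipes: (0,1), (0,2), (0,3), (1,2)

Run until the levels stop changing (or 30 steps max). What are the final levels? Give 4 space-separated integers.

Step 1: flows [0->1,0->2,0->3,2->1] -> levels [4 3 2 7]
Step 2: flows [0->1,0->2,3->0,1->2] -> levels [3 3 4 6]
Step 3: flows [0=1,2->0,3->0,2->1] -> levels [5 4 2 5]
Step 4: flows [0->1,0->2,0=3,1->2] -> levels [3 4 4 5]
Step 5: flows [1->0,2->0,3->0,1=2] -> levels [6 3 3 4]
Step 6: flows [0->1,0->2,0->3,1=2] -> levels [3 4 4 5]
  -> period-2 cycle: step 6 state = step 4 state; never stabilizes
  -> state at step 30: (30-4) mod 2 = 0, same as step 4 -> [3 4 4 5]

Answer: 3 4 4 5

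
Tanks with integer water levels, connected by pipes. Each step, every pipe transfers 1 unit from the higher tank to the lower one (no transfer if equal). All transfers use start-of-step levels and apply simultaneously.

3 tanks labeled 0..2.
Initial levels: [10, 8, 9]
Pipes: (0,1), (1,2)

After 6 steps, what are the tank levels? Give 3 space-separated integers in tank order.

Answer: 10 8 9

Derivation:
Step 1: flows [0->1,2->1] -> levels [9 10 8]
Step 2: flows [1->0,1->2] -> levels [10 8 9]
  -> period-2 cycle: step 2 state = step 0 state
  -> state at step 6: (6-0) mod 2 = 0, same as step 0 -> [10 8 9]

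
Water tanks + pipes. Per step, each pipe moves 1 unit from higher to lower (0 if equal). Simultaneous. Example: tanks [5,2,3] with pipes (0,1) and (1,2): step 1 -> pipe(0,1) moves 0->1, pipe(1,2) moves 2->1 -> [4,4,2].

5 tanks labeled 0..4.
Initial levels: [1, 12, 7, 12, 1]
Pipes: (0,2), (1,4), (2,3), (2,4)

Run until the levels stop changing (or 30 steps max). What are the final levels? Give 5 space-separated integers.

Step 1: flows [2->0,1->4,3->2,2->4] -> levels [2 11 6 11 3]
Step 2: flows [2->0,1->4,3->2,2->4] -> levels [3 10 5 10 5]
Step 3: flows [2->0,1->4,3->2,2=4] -> levels [4 9 5 9 6]
Step 4: flows [2->0,1->4,3->2,4->2] -> levels [5 8 6 8 6]
Step 5: flows [2->0,1->4,3->2,2=4] -> levels [6 7 6 7 7]
Step 6: flows [0=2,1=4,3->2,4->2] -> levels [6 7 8 6 6]
Step 7: flows [2->0,1->4,2->3,2->4] -> levels [7 6 5 7 8]
Step 8: flows [0->2,4->1,3->2,4->2] -> levels [6 7 8 6 6]
  -> period-2 cycle: step 8 state = step 6 state; never stabilizes
  -> state at step 30: (30-6) mod 2 = 0, same as step 6 -> [6 7 8 6 6]

Answer: 6 7 8 6 6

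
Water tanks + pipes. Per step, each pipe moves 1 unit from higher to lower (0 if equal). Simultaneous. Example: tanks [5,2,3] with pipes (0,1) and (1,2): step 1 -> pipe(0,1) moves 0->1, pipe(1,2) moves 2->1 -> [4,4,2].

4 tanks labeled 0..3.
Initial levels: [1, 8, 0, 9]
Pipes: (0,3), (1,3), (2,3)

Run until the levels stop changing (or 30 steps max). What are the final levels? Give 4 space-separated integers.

Answer: 5 5 5 3

Derivation:
Step 1: flows [3->0,3->1,3->2] -> levels [2 9 1 6]
Step 2: flows [3->0,1->3,3->2] -> levels [3 8 2 5]
Step 3: flows [3->0,1->3,3->2] -> levels [4 7 3 4]
Step 4: flows [0=3,1->3,3->2] -> levels [4 6 4 4]
Step 5: flows [0=3,1->3,2=3] -> levels [4 5 4 5]
Step 6: flows [3->0,1=3,3->2] -> levels [5 5 5 3]
Step 7: flows [0->3,1->3,2->3] -> levels [4 4 4 6]
Step 8: flows [3->0,3->1,3->2] -> levels [5 5 5 3]
  -> period-2 cycle: step 8 state = step 6 state; never stabilizes
  -> state at step 30: (30-6) mod 2 = 0, same as step 6 -> [5 5 5 3]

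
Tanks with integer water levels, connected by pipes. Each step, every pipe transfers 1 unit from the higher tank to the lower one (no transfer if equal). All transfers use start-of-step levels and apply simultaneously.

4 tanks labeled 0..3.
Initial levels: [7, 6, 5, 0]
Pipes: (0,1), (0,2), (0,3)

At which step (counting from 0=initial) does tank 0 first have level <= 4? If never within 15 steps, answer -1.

Step 1: flows [0->1,0->2,0->3] -> levels [4 7 6 1]
Tank 0 first reaches <=4 at step 1

Answer: 1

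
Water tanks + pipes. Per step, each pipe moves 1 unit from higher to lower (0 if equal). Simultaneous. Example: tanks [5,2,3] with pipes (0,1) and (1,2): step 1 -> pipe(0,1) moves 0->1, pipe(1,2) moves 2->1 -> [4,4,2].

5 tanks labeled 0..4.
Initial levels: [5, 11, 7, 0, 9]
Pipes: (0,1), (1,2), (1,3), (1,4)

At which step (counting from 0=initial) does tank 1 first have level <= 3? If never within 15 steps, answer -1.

Answer: -1

Derivation:
Step 1: flows [1->0,1->2,1->3,1->4] -> levels [6 7 8 1 10]
Step 2: flows [1->0,2->1,1->3,4->1] -> levels [7 7 7 2 9]
Step 3: flows [0=1,1=2,1->3,4->1] -> levels [7 7 7 3 8]
Step 4: flows [0=1,1=2,1->3,4->1] -> levels [7 7 7 4 7]
Step 5: flows [0=1,1=2,1->3,1=4] -> levels [7 6 7 5 7]
Step 6: flows [0->1,2->1,1->3,4->1] -> levels [6 8 6 6 6]
Step 7: flows [1->0,1->2,1->3,1->4] -> levels [7 4 7 7 7]
Step 8: flows [0->1,2->1,3->1,4->1] -> levels [6 8 6 6 6]
  -> period-2 cycle (repeats step 6); tank 1 never drops to <=3
Tank 1 never reaches <=3 within 15 steps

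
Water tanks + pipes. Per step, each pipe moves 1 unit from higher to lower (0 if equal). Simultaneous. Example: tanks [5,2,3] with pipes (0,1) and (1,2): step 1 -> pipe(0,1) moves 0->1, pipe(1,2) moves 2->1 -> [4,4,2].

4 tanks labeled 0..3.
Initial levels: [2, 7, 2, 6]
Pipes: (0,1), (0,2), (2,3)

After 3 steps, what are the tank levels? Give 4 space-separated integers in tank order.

Answer: 5 4 4 4

Derivation:
Step 1: flows [1->0,0=2,3->2] -> levels [3 6 3 5]
Step 2: flows [1->0,0=2,3->2] -> levels [4 5 4 4]
Step 3: flows [1->0,0=2,2=3] -> levels [5 4 4 4]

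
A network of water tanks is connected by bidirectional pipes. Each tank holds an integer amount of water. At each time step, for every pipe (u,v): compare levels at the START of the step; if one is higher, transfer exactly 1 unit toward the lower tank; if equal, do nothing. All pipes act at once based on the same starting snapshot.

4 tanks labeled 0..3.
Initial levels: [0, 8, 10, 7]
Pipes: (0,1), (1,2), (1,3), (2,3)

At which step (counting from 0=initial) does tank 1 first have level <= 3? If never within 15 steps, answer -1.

Answer: -1

Derivation:
Step 1: flows [1->0,2->1,1->3,2->3] -> levels [1 7 8 9]
Step 2: flows [1->0,2->1,3->1,3->2] -> levels [2 8 8 7]
Step 3: flows [1->0,1=2,1->3,2->3] -> levels [3 6 7 9]
Step 4: flows [1->0,2->1,3->1,3->2] -> levels [4 7 7 7]
Step 5: flows [1->0,1=2,1=3,2=3] -> levels [5 6 7 7]
Step 6: flows [1->0,2->1,3->1,2=3] -> levels [6 7 6 6]
Step 7: flows [1->0,1->2,1->3,2=3] -> levels [7 4 7 7]
Step 8: flows [0->1,2->1,3->1,2=3] -> levels [6 7 6 6]
  -> period-2 cycle (repeats step 6); tank 1 never drops to <=3
Tank 1 never reaches <=3 within 15 steps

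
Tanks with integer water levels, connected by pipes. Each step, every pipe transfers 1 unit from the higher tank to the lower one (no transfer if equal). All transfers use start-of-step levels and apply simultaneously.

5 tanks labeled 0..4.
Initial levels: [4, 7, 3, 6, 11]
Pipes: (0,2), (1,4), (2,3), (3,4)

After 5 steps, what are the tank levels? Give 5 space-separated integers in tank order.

Step 1: flows [0->2,4->1,3->2,4->3] -> levels [3 8 5 6 9]
Step 2: flows [2->0,4->1,3->2,4->3] -> levels [4 9 5 6 7]
Step 3: flows [2->0,1->4,3->2,4->3] -> levels [5 8 5 6 7]
Step 4: flows [0=2,1->4,3->2,4->3] -> levels [5 7 6 6 7]
Step 5: flows [2->0,1=4,2=3,4->3] -> levels [6 7 5 7 6]

Answer: 6 7 5 7 6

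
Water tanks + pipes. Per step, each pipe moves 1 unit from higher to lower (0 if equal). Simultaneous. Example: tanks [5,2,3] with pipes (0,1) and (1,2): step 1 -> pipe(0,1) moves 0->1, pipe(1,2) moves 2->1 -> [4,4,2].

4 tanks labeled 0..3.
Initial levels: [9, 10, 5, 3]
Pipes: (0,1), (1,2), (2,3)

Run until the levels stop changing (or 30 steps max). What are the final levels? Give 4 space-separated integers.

Answer: 6 8 6 7

Derivation:
Step 1: flows [1->0,1->2,2->3] -> levels [10 8 5 4]
Step 2: flows [0->1,1->2,2->3] -> levels [9 8 5 5]
Step 3: flows [0->1,1->2,2=3] -> levels [8 8 6 5]
Step 4: flows [0=1,1->2,2->3] -> levels [8 7 6 6]
Step 5: flows [0->1,1->2,2=3] -> levels [7 7 7 6]
Step 6: flows [0=1,1=2,2->3] -> levels [7 7 6 7]
Step 7: flows [0=1,1->2,3->2] -> levels [7 6 8 6]
Step 8: flows [0->1,2->1,2->3] -> levels [6 8 6 7]
Step 9: flows [1->0,1->2,3->2] -> levels [7 6 8 6]
  -> period-2 cycle: step 9 state = step 7 state; never stabilizes
  -> state at step 30: (30-7) mod 2 = 1, same as step 8 -> [6 8 6 7]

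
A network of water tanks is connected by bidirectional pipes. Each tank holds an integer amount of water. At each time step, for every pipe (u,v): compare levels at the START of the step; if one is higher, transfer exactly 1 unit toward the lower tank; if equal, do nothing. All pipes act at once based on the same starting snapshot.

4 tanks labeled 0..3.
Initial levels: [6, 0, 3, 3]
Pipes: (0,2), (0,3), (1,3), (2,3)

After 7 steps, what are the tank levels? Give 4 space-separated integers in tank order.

Step 1: flows [0->2,0->3,3->1,2=3] -> levels [4 1 4 3]
Step 2: flows [0=2,0->3,3->1,2->3] -> levels [3 2 3 4]
Step 3: flows [0=2,3->0,3->1,3->2] -> levels [4 3 4 1]
Step 4: flows [0=2,0->3,1->3,2->3] -> levels [3 2 3 4]
  -> period-2 cycle: step 4 state = step 2 state
  -> state at step 7: (7-2) mod 2 = 1, same as step 3 -> [4 3 4 1]

Answer: 4 3 4 1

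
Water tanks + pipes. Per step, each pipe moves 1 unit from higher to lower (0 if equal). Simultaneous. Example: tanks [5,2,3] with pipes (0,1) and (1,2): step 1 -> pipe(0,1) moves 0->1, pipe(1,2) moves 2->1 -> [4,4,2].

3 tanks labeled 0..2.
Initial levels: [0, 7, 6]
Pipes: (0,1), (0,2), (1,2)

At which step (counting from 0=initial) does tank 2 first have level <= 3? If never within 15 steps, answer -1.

Answer: -1

Derivation:
Step 1: flows [1->0,2->0,1->2] -> levels [2 5 6]
Step 2: flows [1->0,2->0,2->1] -> levels [4 5 4]
Step 3: flows [1->0,0=2,1->2] -> levels [5 3 5]
Step 4: flows [0->1,0=2,2->1] -> levels [4 5 4]
  -> period-2 cycle (repeats step 2); tank 2 never drops to <=3
Tank 2 never reaches <=3 within 15 steps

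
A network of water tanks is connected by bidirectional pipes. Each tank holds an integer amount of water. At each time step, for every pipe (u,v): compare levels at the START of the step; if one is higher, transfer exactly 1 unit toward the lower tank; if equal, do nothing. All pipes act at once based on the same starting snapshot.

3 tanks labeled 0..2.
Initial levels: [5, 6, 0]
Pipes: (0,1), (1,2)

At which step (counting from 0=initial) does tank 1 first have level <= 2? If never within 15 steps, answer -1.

Step 1: flows [1->0,1->2] -> levels [6 4 1]
Step 2: flows [0->1,1->2] -> levels [5 4 2]
Step 3: flows [0->1,1->2] -> levels [4 4 3]
Step 4: flows [0=1,1->2] -> levels [4 3 4]
Step 5: flows [0->1,2->1] -> levels [3 5 3]
Step 6: flows [1->0,1->2] -> levels [4 3 4]
  -> period-2 cycle (repeats step 4); tank 1 never drops to <=2
Tank 1 never reaches <=2 within 15 steps

Answer: -1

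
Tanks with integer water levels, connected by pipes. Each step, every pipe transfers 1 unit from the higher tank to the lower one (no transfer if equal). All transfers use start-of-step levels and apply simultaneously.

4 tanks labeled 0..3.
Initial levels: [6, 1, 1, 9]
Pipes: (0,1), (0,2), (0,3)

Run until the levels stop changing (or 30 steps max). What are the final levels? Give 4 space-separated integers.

Answer: 6 3 3 5

Derivation:
Step 1: flows [0->1,0->2,3->0] -> levels [5 2 2 8]
Step 2: flows [0->1,0->2,3->0] -> levels [4 3 3 7]
Step 3: flows [0->1,0->2,3->0] -> levels [3 4 4 6]
Step 4: flows [1->0,2->0,3->0] -> levels [6 3 3 5]
Step 5: flows [0->1,0->2,0->3] -> levels [3 4 4 6]
  -> period-2 cycle: step 5 state = step 3 state; never stabilizes
  -> state at step 30: (30-3) mod 2 = 1, same as step 4 -> [6 3 3 5]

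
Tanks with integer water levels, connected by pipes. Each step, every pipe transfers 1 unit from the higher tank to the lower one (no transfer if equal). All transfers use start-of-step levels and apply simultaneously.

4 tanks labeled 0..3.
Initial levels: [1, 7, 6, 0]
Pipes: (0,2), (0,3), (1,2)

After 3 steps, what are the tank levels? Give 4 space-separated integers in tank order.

Answer: 2 5 5 2

Derivation:
Step 1: flows [2->0,0->3,1->2] -> levels [1 6 6 1]
Step 2: flows [2->0,0=3,1=2] -> levels [2 6 5 1]
Step 3: flows [2->0,0->3,1->2] -> levels [2 5 5 2]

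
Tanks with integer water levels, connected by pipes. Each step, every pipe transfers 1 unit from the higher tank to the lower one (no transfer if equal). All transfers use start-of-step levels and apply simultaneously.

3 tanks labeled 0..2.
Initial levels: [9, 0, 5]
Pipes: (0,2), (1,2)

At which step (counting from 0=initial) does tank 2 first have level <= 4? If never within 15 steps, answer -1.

Answer: 5

Derivation:
Step 1: flows [0->2,2->1] -> levels [8 1 5]
Step 2: flows [0->2,2->1] -> levels [7 2 5]
Step 3: flows [0->2,2->1] -> levels [6 3 5]
Step 4: flows [0->2,2->1] -> levels [5 4 5]
Step 5: flows [0=2,2->1] -> levels [5 5 4]
Tank 2 first reaches <=4 at step 5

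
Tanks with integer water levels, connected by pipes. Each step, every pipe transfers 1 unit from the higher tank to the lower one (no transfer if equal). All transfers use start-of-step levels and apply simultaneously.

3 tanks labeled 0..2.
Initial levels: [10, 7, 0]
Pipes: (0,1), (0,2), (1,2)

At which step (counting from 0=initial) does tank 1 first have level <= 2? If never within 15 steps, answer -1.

Answer: -1

Derivation:
Step 1: flows [0->1,0->2,1->2] -> levels [8 7 2]
Step 2: flows [0->1,0->2,1->2] -> levels [6 7 4]
Step 3: flows [1->0,0->2,1->2] -> levels [6 5 6]
Step 4: flows [0->1,0=2,2->1] -> levels [5 7 5]
Step 5: flows [1->0,0=2,1->2] -> levels [6 5 6]
  -> period-2 cycle (repeats step 3); tank 1 never drops to <=2
Tank 1 never reaches <=2 within 15 steps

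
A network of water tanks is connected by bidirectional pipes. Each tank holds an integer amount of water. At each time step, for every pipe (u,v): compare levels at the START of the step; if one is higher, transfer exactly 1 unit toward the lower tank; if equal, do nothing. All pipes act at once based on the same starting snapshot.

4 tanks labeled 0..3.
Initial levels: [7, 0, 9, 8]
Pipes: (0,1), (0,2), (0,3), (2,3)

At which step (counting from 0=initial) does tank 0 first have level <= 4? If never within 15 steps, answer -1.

Answer: 6

Derivation:
Step 1: flows [0->1,2->0,3->0,2->3] -> levels [8 1 7 8]
Step 2: flows [0->1,0->2,0=3,3->2] -> levels [6 2 9 7]
Step 3: flows [0->1,2->0,3->0,2->3] -> levels [7 3 7 7]
Step 4: flows [0->1,0=2,0=3,2=3] -> levels [6 4 7 7]
Step 5: flows [0->1,2->0,3->0,2=3] -> levels [7 5 6 6]
Step 6: flows [0->1,0->2,0->3,2=3] -> levels [4 6 7 7]
Tank 0 first reaches <=4 at step 6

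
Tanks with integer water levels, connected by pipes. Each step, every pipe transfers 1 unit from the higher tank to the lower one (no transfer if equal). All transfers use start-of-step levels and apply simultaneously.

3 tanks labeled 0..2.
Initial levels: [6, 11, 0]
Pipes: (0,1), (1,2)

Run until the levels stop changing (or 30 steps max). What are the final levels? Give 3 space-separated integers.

Step 1: flows [1->0,1->2] -> levels [7 9 1]
Step 2: flows [1->0,1->2] -> levels [8 7 2]
Step 3: flows [0->1,1->2] -> levels [7 7 3]
Step 4: flows [0=1,1->2] -> levels [7 6 4]
Step 5: flows [0->1,1->2] -> levels [6 6 5]
Step 6: flows [0=1,1->2] -> levels [6 5 6]
Step 7: flows [0->1,2->1] -> levels [5 7 5]
Step 8: flows [1->0,1->2] -> levels [6 5 6]
  -> period-2 cycle: step 8 state = step 6 state; never stabilizes
  -> state at step 30: (30-6) mod 2 = 0, same as step 6 -> [6 5 6]

Answer: 6 5 6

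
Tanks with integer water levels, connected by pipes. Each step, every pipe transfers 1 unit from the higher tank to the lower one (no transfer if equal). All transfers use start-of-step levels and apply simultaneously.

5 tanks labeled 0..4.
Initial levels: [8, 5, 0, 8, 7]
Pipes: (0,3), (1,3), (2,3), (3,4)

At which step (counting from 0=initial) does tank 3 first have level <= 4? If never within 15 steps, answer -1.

Answer: 5

Derivation:
Step 1: flows [0=3,3->1,3->2,3->4] -> levels [8 6 1 5 8]
Step 2: flows [0->3,1->3,3->2,4->3] -> levels [7 5 2 7 7]
Step 3: flows [0=3,3->1,3->2,3=4] -> levels [7 6 3 5 7]
Step 4: flows [0->3,1->3,3->2,4->3] -> levels [6 5 4 7 6]
Step 5: flows [3->0,3->1,3->2,3->4] -> levels [7 6 5 3 7]
Tank 3 first reaches <=4 at step 5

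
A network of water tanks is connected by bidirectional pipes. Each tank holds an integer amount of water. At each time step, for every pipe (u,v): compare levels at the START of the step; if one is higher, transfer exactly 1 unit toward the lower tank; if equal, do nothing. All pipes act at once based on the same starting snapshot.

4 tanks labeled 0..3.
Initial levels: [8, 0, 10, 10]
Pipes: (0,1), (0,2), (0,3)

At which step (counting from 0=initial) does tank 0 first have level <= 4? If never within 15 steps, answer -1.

Answer: -1

Derivation:
Step 1: flows [0->1,2->0,3->0] -> levels [9 1 9 9]
Step 2: flows [0->1,0=2,0=3] -> levels [8 2 9 9]
Step 3: flows [0->1,2->0,3->0] -> levels [9 3 8 8]
Step 4: flows [0->1,0->2,0->3] -> levels [6 4 9 9]
Step 5: flows [0->1,2->0,3->0] -> levels [7 5 8 8]
Step 6: flows [0->1,2->0,3->0] -> levels [8 6 7 7]
Step 7: flows [0->1,0->2,0->3] -> levels [5 7 8 8]
Step 8: flows [1->0,2->0,3->0] -> levels [8 6 7 7]
  -> period-2 cycle (repeats step 6); tank 0 never drops to <=4
Tank 0 never reaches <=4 within 15 steps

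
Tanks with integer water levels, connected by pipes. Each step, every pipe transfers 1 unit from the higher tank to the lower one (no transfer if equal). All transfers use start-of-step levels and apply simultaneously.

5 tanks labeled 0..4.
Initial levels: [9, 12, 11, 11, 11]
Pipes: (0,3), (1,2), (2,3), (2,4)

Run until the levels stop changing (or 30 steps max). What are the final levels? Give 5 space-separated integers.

Answer: 10 12 9 11 12

Derivation:
Step 1: flows [3->0,1->2,2=3,2=4] -> levels [10 11 12 10 11]
Step 2: flows [0=3,2->1,2->3,2->4] -> levels [10 12 9 11 12]
Step 3: flows [3->0,1->2,3->2,4->2] -> levels [11 11 12 9 11]
Step 4: flows [0->3,2->1,2->3,2->4] -> levels [10 12 9 11 12]
  -> period-2 cycle: step 4 state = step 2 state; never stabilizes
  -> state at step 30: (30-2) mod 2 = 0, same as step 2 -> [10 12 9 11 12]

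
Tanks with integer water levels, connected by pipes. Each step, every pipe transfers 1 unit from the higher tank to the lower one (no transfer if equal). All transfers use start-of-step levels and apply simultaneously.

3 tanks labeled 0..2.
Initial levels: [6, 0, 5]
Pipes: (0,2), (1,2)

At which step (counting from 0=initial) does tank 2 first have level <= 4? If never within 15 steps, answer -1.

Step 1: flows [0->2,2->1] -> levels [5 1 5]
Step 2: flows [0=2,2->1] -> levels [5 2 4]
Tank 2 first reaches <=4 at step 2

Answer: 2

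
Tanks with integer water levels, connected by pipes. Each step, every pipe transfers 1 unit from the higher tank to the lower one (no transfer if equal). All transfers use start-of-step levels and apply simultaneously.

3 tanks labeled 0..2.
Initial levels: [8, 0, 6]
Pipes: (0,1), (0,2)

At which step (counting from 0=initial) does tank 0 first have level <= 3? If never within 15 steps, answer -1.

Answer: -1

Derivation:
Step 1: flows [0->1,0->2] -> levels [6 1 7]
Step 2: flows [0->1,2->0] -> levels [6 2 6]
Step 3: flows [0->1,0=2] -> levels [5 3 6]
Step 4: flows [0->1,2->0] -> levels [5 4 5]
Step 5: flows [0->1,0=2] -> levels [4 5 5]
Step 6: flows [1->0,2->0] -> levels [6 4 4]
Step 7: flows [0->1,0->2] -> levels [4 5 5]
  -> period-2 cycle (repeats step 5); tank 0 never drops to <=3
Tank 0 never reaches <=3 within 15 steps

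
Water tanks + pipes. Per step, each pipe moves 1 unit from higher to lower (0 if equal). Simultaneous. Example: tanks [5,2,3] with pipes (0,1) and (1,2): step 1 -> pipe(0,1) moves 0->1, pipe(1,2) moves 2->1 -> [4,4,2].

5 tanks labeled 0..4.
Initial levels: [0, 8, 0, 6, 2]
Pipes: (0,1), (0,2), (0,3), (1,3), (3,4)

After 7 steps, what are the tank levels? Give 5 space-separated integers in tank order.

Answer: 5 3 2 2 4

Derivation:
Step 1: flows [1->0,0=2,3->0,1->3,3->4] -> levels [2 6 0 5 3]
Step 2: flows [1->0,0->2,3->0,1->3,3->4] -> levels [3 4 1 4 4]
Step 3: flows [1->0,0->2,3->0,1=3,3=4] -> levels [4 3 2 3 4]
Step 4: flows [0->1,0->2,0->3,1=3,4->3] -> levels [1 4 3 5 3]
Step 5: flows [1->0,2->0,3->0,3->1,3->4] -> levels [4 4 2 2 4]
Step 6: flows [0=1,0->2,0->3,1->3,4->3] -> levels [2 3 3 5 3]
Step 7: flows [1->0,2->0,3->0,3->1,3->4] -> levels [5 3 2 2 4]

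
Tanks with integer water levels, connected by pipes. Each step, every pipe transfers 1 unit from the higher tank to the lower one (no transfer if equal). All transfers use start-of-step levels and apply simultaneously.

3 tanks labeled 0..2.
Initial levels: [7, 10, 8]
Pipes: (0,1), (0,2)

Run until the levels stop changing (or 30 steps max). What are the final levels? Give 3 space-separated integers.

Answer: 7 9 9

Derivation:
Step 1: flows [1->0,2->0] -> levels [9 9 7]
Step 2: flows [0=1,0->2] -> levels [8 9 8]
Step 3: flows [1->0,0=2] -> levels [9 8 8]
Step 4: flows [0->1,0->2] -> levels [7 9 9]
Step 5: flows [1->0,2->0] -> levels [9 8 8]
  -> period-2 cycle: step 5 state = step 3 state; never stabilizes
  -> state at step 30: (30-3) mod 2 = 1, same as step 4 -> [7 9 9]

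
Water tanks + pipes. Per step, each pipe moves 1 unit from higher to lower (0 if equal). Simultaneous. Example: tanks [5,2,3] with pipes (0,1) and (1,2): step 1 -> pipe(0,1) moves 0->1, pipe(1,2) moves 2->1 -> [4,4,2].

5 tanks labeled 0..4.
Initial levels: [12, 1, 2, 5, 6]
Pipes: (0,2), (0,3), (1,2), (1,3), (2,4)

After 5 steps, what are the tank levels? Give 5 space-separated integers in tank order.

Answer: 6 6 4 5 5

Derivation:
Step 1: flows [0->2,0->3,2->1,3->1,4->2] -> levels [10 3 3 5 5]
Step 2: flows [0->2,0->3,1=2,3->1,4->2] -> levels [8 4 5 5 4]
Step 3: flows [0->2,0->3,2->1,3->1,2->4] -> levels [6 6 4 5 5]
Step 4: flows [0->2,0->3,1->2,1->3,4->2] -> levels [4 4 7 7 4]
Step 5: flows [2->0,3->0,2->1,3->1,2->4] -> levels [6 6 4 5 5]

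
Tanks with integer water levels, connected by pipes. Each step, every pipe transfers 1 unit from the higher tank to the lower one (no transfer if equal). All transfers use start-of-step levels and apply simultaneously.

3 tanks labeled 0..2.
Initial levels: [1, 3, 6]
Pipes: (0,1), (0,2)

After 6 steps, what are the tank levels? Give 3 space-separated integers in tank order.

Answer: 2 4 4

Derivation:
Step 1: flows [1->0,2->0] -> levels [3 2 5]
Step 2: flows [0->1,2->0] -> levels [3 3 4]
Step 3: flows [0=1,2->0] -> levels [4 3 3]
Step 4: flows [0->1,0->2] -> levels [2 4 4]
Step 5: flows [1->0,2->0] -> levels [4 3 3]
  -> period-2 cycle: step 5 state = step 3 state
  -> state at step 6: (6-3) mod 2 = 1, same as step 4 -> [2 4 4]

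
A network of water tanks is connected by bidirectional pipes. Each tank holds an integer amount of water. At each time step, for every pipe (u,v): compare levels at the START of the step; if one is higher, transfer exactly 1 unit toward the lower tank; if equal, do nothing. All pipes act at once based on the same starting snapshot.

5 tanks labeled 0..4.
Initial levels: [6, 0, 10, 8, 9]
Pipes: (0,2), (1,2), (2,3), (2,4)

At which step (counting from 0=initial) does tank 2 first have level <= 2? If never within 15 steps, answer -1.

Step 1: flows [2->0,2->1,2->3,2->4] -> levels [7 1 6 9 10]
Step 2: flows [0->2,2->1,3->2,4->2] -> levels [6 2 8 8 9]
Step 3: flows [2->0,2->1,2=3,4->2] -> levels [7 3 7 8 8]
Step 4: flows [0=2,2->1,3->2,4->2] -> levels [7 4 8 7 7]
Step 5: flows [2->0,2->1,2->3,2->4] -> levels [8 5 4 8 8]
Step 6: flows [0->2,1->2,3->2,4->2] -> levels [7 4 8 7 7]
  -> period-2 cycle (repeats step 4); tank 2 never drops to <=2
Tank 2 never reaches <=2 within 15 steps

Answer: -1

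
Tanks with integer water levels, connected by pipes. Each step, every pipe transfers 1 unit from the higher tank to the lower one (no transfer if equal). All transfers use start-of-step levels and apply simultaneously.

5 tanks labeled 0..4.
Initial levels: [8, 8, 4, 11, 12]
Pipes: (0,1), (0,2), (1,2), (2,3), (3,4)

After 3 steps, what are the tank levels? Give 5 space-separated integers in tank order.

Step 1: flows [0=1,0->2,1->2,3->2,4->3] -> levels [7 7 7 11 11]
Step 2: flows [0=1,0=2,1=2,3->2,3=4] -> levels [7 7 8 10 11]
Step 3: flows [0=1,2->0,2->1,3->2,4->3] -> levels [8 8 7 10 10]

Answer: 8 8 7 10 10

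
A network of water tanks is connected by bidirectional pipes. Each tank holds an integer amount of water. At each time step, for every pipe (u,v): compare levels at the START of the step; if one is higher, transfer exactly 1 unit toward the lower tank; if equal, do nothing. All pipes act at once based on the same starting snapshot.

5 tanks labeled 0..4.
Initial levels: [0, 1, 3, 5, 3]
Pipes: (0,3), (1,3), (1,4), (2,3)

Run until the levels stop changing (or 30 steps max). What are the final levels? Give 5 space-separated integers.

Answer: 2 1 2 4 3

Derivation:
Step 1: flows [3->0,3->1,4->1,3->2] -> levels [1 3 4 2 2]
Step 2: flows [3->0,1->3,1->4,2->3] -> levels [2 1 3 3 3]
Step 3: flows [3->0,3->1,4->1,2=3] -> levels [3 3 3 1 2]
Step 4: flows [0->3,1->3,1->4,2->3] -> levels [2 1 2 4 3]
Step 5: flows [3->0,3->1,4->1,3->2] -> levels [3 3 3 1 2]
  -> period-2 cycle: step 5 state = step 3 state; never stabilizes
  -> state at step 30: (30-3) mod 2 = 1, same as step 4 -> [2 1 2 4 3]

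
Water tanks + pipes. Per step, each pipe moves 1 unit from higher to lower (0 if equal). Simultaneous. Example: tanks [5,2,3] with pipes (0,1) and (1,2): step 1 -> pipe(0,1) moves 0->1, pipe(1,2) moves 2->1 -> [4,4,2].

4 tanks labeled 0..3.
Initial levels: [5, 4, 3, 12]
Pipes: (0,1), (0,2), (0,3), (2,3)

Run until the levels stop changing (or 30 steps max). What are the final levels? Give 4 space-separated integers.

Step 1: flows [0->1,0->2,3->0,3->2] -> levels [4 5 5 10]
Step 2: flows [1->0,2->0,3->0,3->2] -> levels [7 4 5 8]
Step 3: flows [0->1,0->2,3->0,3->2] -> levels [6 5 7 6]
Step 4: flows [0->1,2->0,0=3,2->3] -> levels [6 6 5 7]
Step 5: flows [0=1,0->2,3->0,3->2] -> levels [6 6 7 5]
Step 6: flows [0=1,2->0,0->3,2->3] -> levels [6 6 5 7]
  -> period-2 cycle: step 6 state = step 4 state; never stabilizes
  -> state at step 30: (30-4) mod 2 = 0, same as step 4 -> [6 6 5 7]

Answer: 6 6 5 7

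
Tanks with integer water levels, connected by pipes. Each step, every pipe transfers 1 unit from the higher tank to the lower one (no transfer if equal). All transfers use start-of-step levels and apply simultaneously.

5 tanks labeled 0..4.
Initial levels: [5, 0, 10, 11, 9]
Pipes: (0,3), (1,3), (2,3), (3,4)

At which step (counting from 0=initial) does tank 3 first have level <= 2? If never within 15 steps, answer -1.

Answer: -1

Derivation:
Step 1: flows [3->0,3->1,3->2,3->4] -> levels [6 1 11 7 10]
Step 2: flows [3->0,3->1,2->3,4->3] -> levels [7 2 10 7 9]
Step 3: flows [0=3,3->1,2->3,4->3] -> levels [7 3 9 8 8]
Step 4: flows [3->0,3->1,2->3,3=4] -> levels [8 4 8 7 8]
Step 5: flows [0->3,3->1,2->3,4->3] -> levels [7 5 7 9 7]
Step 6: flows [3->0,3->1,3->2,3->4] -> levels [8 6 8 5 8]
Step 7: flows [0->3,1->3,2->3,4->3] -> levels [7 5 7 9 7]
  -> period-2 cycle (repeats step 5); tank 3 never drops to <=2
Tank 3 never reaches <=2 within 15 steps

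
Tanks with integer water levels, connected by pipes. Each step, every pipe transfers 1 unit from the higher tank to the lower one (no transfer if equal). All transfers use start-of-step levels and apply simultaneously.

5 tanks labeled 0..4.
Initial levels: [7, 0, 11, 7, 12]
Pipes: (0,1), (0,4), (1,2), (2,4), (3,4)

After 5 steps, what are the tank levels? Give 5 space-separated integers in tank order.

Answer: 7 6 7 8 9

Derivation:
Step 1: flows [0->1,4->0,2->1,4->2,4->3] -> levels [7 2 11 8 9]
Step 2: flows [0->1,4->0,2->1,2->4,4->3] -> levels [7 4 9 9 8]
Step 3: flows [0->1,4->0,2->1,2->4,3->4] -> levels [7 6 7 8 9]
Step 4: flows [0->1,4->0,2->1,4->2,4->3] -> levels [7 8 7 9 6]
Step 5: flows [1->0,0->4,1->2,2->4,3->4] -> levels [7 6 7 8 9]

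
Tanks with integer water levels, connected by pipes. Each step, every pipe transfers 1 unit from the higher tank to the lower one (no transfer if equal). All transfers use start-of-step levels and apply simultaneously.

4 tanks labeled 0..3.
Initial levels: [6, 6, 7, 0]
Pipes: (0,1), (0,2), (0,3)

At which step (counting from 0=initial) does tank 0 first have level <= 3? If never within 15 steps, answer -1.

Step 1: flows [0=1,2->0,0->3] -> levels [6 6 6 1]
Step 2: flows [0=1,0=2,0->3] -> levels [5 6 6 2]
Step 3: flows [1->0,2->0,0->3] -> levels [6 5 5 3]
Step 4: flows [0->1,0->2,0->3] -> levels [3 6 6 4]
Tank 0 first reaches <=3 at step 4

Answer: 4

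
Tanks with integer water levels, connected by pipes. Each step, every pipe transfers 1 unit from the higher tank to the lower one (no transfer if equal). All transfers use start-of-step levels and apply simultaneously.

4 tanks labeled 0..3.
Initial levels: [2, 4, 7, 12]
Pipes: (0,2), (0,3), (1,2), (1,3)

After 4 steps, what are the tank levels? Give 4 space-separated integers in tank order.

Answer: 7 7 5 6

Derivation:
Step 1: flows [2->0,3->0,2->1,3->1] -> levels [4 6 5 10]
Step 2: flows [2->0,3->0,1->2,3->1] -> levels [6 6 5 8]
Step 3: flows [0->2,3->0,1->2,3->1] -> levels [6 6 7 6]
Step 4: flows [2->0,0=3,2->1,1=3] -> levels [7 7 5 6]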